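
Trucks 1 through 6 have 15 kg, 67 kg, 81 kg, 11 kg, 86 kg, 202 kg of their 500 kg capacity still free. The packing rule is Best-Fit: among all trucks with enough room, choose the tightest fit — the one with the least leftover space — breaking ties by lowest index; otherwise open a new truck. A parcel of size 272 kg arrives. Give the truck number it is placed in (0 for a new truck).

No truck has ≥ 272 kg free, so a new truck is opened.

0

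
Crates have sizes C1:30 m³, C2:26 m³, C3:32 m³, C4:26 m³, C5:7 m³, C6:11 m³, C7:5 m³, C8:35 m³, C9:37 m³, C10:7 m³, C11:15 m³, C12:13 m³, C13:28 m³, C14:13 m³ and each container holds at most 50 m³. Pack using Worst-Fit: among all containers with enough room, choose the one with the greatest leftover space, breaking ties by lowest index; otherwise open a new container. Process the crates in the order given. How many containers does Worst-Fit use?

C1 (30 m³) → container 1 (remaining 20 m³)
C2 (26 m³) → container 2 (remaining 24 m³)
C3 (32 m³) → container 3 (remaining 18 m³)
C4 (26 m³) → container 4 (remaining 24 m³)
C5 (7 m³) → container 2 (remaining 17 m³)
C6 (11 m³) → container 4 (remaining 13 m³)
C7 (5 m³) → container 1 (remaining 15 m³)
C8 (35 m³) → container 5 (remaining 15 m³)
C9 (37 m³) → container 6 (remaining 13 m³)
C10 (7 m³) → container 3 (remaining 11 m³)
C11 (15 m³) → container 2 (remaining 2 m³)
C12 (13 m³) → container 1 (remaining 2 m³)
C13 (28 m³) → container 7 (remaining 22 m³)
C14 (13 m³) → container 7 (remaining 9 m³)

7 containers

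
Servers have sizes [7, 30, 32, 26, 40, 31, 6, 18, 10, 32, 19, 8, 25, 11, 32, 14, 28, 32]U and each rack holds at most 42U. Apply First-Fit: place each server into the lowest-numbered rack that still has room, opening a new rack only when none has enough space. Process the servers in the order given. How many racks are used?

11 racks

rack 1: place 7U, 35U left
rack 1: place 30U, 5U left
rack 2: place 32U, 10U left
rack 3: place 26U, 16U left
rack 4: place 40U, 2U left
rack 5: place 31U, 11U left
rack 2: place 6U, 4U left
rack 6: place 18U, 24U left
rack 3: place 10U, 6U left
rack 7: place 32U, 10U left
rack 6: place 19U, 5U left
rack 5: place 8U, 3U left
rack 8: place 25U, 17U left
rack 8: place 11U, 6U left
rack 9: place 32U, 10U left
rack 10: place 14U, 28U left
rack 10: place 28U, 0U left
rack 11: place 32U, 10U left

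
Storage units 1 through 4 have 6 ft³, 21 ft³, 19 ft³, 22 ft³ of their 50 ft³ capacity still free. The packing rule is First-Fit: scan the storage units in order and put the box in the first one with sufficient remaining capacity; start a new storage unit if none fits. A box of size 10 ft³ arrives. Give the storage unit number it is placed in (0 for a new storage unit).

2

Storage units with room: storage unit 2 (21 ft³), storage unit 3 (19 ft³), storage unit 4 (22 ft³).
The first with room is storage unit 2.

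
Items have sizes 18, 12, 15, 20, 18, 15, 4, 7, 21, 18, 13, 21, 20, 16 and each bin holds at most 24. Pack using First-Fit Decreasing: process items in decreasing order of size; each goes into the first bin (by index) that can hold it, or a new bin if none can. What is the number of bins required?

12

Sorted descending: 21, 21, 20, 20, 18, 18, 18, 16, 15, 15, 13, 12, 7, 4.
bin 1: place 21, 3 left
bin 2: place 21, 3 left
bin 3: place 20, 4 left
bin 4: place 20, 4 left
bin 5: place 18, 6 left
bin 6: place 18, 6 left
bin 7: place 18, 6 left
bin 8: place 16, 8 left
bin 9: place 15, 9 left
bin 10: place 15, 9 left
bin 11: place 13, 11 left
bin 12: place 12, 12 left
bin 8: place 7, 1 left
bin 3: place 4, 0 left
Final bins: [21] [21] [20,4] [20] [18] [18] [18] [16,7] [15] [15] [13] [12].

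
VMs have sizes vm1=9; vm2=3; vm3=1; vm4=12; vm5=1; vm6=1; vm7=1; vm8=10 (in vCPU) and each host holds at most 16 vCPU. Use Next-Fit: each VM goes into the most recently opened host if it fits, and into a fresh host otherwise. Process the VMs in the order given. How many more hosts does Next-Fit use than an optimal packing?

Next-Fit: [9,3,1] [12,1,1,1] [10] → 3 hosts.
Total size 38 vCPU; any packing needs at least ⌈38/16⌉ = 3 hosts.
So 3 is already optimal.

0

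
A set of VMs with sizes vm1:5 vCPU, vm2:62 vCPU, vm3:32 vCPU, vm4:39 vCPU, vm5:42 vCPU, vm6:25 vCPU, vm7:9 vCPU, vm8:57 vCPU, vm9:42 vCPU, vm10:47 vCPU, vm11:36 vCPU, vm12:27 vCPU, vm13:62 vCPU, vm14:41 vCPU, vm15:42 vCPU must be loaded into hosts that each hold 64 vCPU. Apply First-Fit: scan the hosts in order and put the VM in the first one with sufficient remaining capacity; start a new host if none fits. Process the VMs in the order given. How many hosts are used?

vm1 (5 vCPU) → host 1 (remaining 59 vCPU)
vm2 (62 vCPU) → host 2 (remaining 2 vCPU)
vm3 (32 vCPU) → host 1 (remaining 27 vCPU)
vm4 (39 vCPU) → host 3 (remaining 25 vCPU)
vm5 (42 vCPU) → host 4 (remaining 22 vCPU)
vm6 (25 vCPU) → host 1 (remaining 2 vCPU)
vm7 (9 vCPU) → host 3 (remaining 16 vCPU)
vm8 (57 vCPU) → host 5 (remaining 7 vCPU)
vm9 (42 vCPU) → host 6 (remaining 22 vCPU)
vm10 (47 vCPU) → host 7 (remaining 17 vCPU)
vm11 (36 vCPU) → host 8 (remaining 28 vCPU)
vm12 (27 vCPU) → host 8 (remaining 1 vCPU)
vm13 (62 vCPU) → host 9 (remaining 2 vCPU)
vm14 (41 vCPU) → host 10 (remaining 23 vCPU)
vm15 (42 vCPU) → host 11 (remaining 22 vCPU)
Final hosts: [5,32,25] [62] [39,9] [42] [57] [42] [47] [36,27] [62] [41] [42].

11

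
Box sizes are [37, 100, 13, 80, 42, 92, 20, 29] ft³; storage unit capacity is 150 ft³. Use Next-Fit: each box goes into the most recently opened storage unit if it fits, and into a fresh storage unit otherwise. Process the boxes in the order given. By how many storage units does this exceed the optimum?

Next-Fit: [37,100,13] [80,42] [92,20,29] → 3 storage units.
Total size 413 ft³; any packing needs at least ⌈413/150⌉ = 3 storage units.
So 3 is already optimal.

0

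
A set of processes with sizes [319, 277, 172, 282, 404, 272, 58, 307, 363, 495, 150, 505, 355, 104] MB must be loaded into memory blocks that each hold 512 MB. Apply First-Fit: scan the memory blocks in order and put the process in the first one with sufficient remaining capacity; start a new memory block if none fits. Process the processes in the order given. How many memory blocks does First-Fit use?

10 memory blocks

Put 319 MB in memory block 1; 193 MB remain.
Put 277 MB in memory block 2; 235 MB remain.
Put 172 MB in memory block 1; 21 MB remain.
Put 282 MB in memory block 3; 230 MB remain.
Put 404 MB in memory block 4; 108 MB remain.
Put 272 MB in memory block 5; 240 MB remain.
Put 58 MB in memory block 2; 177 MB remain.
Put 307 MB in memory block 6; 205 MB remain.
Put 363 MB in memory block 7; 149 MB remain.
Put 495 MB in memory block 8; 17 MB remain.
Put 150 MB in memory block 2; 27 MB remain.
Put 505 MB in memory block 9; 7 MB remain.
Put 355 MB in memory block 10; 157 MB remain.
Put 104 MB in memory block 3; 126 MB remain.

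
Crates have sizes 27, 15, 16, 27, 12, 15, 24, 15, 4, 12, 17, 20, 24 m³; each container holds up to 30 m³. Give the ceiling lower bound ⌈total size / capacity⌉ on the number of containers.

Total size = 27 + 15 + 16 + 27 + 12 + 15 + 24 + 15 + 4 + 12 + 17 + 20 + 24 = 228 m³.
⌈228 / 30⌉ = 8.

8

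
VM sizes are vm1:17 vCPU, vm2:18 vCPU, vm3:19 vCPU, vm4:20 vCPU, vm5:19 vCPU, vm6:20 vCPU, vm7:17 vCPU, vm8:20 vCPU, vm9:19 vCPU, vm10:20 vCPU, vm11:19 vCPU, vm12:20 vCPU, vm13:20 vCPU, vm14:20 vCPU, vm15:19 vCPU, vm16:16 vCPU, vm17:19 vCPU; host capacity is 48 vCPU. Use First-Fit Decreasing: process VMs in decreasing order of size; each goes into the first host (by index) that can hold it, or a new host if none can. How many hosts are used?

9 hosts

Sorted descending: 20, 20, 20, 20, 20, 20, 20, 19, 19, 19, 19, 19, 19, 18, 17, 17, 16.
20 vCPU → host 1 (remaining 28 vCPU)
20 vCPU → host 1 (remaining 8 vCPU)
20 vCPU → host 2 (remaining 28 vCPU)
20 vCPU → host 2 (remaining 8 vCPU)
20 vCPU → host 3 (remaining 28 vCPU)
20 vCPU → host 3 (remaining 8 vCPU)
20 vCPU → host 4 (remaining 28 vCPU)
19 vCPU → host 4 (remaining 9 vCPU)
19 vCPU → host 5 (remaining 29 vCPU)
19 vCPU → host 5 (remaining 10 vCPU)
19 vCPU → host 6 (remaining 29 vCPU)
19 vCPU → host 6 (remaining 10 vCPU)
19 vCPU → host 7 (remaining 29 vCPU)
18 vCPU → host 7 (remaining 11 vCPU)
17 vCPU → host 8 (remaining 31 vCPU)
17 vCPU → host 8 (remaining 14 vCPU)
16 vCPU → host 9 (remaining 32 vCPU)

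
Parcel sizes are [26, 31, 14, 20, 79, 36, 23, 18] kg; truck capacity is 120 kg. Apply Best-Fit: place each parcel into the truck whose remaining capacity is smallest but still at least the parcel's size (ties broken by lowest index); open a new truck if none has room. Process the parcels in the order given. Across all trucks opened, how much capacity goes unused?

26 kg → truck 1 (remaining 94 kg)
31 kg → truck 1 (remaining 63 kg)
14 kg → truck 1 (remaining 49 kg)
20 kg → truck 1 (remaining 29 kg)
79 kg → truck 2 (remaining 41 kg)
36 kg → truck 2 (remaining 5 kg)
23 kg → truck 1 (remaining 6 kg)
18 kg → truck 3 (remaining 102 kg)
3 trucks × 120 kg = 360 kg; used 247 kg; unused 113 kg.

113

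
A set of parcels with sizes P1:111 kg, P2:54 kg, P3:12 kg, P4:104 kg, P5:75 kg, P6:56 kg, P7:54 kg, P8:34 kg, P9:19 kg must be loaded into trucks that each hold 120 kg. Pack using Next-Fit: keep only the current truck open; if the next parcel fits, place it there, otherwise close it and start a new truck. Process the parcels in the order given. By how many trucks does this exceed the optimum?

Next-Fit: [111] [54,12] [104] [75] [56,54] [34,19] → 6 trucks.
Total size 519 kg; any packing needs at least ⌈519/120⌉ = 5 trucks.
An optimal packing achieves that bound: [111] [104,12] [75,34] [56,54] [54,19] → 5 trucks.
Excess: 6 − 5 = 1.

1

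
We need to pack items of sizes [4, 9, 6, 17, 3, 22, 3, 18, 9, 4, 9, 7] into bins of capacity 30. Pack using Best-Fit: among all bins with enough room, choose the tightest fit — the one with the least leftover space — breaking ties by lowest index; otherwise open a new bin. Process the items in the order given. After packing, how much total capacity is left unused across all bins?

4 → bin 1 (remaining 26)
9 → bin 1 (remaining 17)
6 → bin 1 (remaining 11)
17 → bin 2 (remaining 13)
3 → bin 1 (remaining 8)
22 → bin 3 (remaining 8)
3 → bin 1 (remaining 5)
18 → bin 4 (remaining 12)
9 → bin 4 (remaining 3)
4 → bin 1 (remaining 1)
9 → bin 2 (remaining 4)
7 → bin 3 (remaining 1)
4 bins × 30 = 120; used 111; unused 9.

9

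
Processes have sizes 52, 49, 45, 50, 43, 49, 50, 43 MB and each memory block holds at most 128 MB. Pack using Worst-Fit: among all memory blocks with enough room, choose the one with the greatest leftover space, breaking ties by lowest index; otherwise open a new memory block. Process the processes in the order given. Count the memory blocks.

4 memory blocks

Put 52 MB in memory block 1; 76 MB remain.
Put 49 MB in memory block 1; 27 MB remain.
Put 45 MB in memory block 2; 83 MB remain.
Put 50 MB in memory block 2; 33 MB remain.
Put 43 MB in memory block 3; 85 MB remain.
Put 49 MB in memory block 3; 36 MB remain.
Put 50 MB in memory block 4; 78 MB remain.
Put 43 MB in memory block 4; 35 MB remain.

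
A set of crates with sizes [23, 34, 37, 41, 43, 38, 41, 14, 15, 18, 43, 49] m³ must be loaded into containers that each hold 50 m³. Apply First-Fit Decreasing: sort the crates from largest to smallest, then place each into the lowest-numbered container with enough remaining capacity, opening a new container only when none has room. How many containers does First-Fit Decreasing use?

Sorted descending: 49, 43, 43, 41, 41, 38, 37, 34, 23, 18, 15, 14.
container 1: place 49 m³, 1 m³ left
container 2: place 43 m³, 7 m³ left
container 3: place 43 m³, 7 m³ left
container 4: place 41 m³, 9 m³ left
container 5: place 41 m³, 9 m³ left
container 6: place 38 m³, 12 m³ left
container 7: place 37 m³, 13 m³ left
container 8: place 34 m³, 16 m³ left
container 9: place 23 m³, 27 m³ left
container 9: place 18 m³, 9 m³ left
container 8: place 15 m³, 1 m³ left
container 10: place 14 m³, 36 m³ left
Final containers: [49] [43] [43] [41] [41] [38] [37] [34,15] [23,18] [14].

10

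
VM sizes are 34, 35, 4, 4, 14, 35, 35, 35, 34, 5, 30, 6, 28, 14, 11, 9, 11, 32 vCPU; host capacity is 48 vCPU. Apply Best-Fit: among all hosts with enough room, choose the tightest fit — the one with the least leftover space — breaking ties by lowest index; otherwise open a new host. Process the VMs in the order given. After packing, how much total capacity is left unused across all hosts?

34 vCPU → host 1 (remaining 14 vCPU)
35 vCPU → host 2 (remaining 13 vCPU)
4 vCPU → host 2 (remaining 9 vCPU)
4 vCPU → host 2 (remaining 5 vCPU)
14 vCPU → host 1 (remaining 0 vCPU)
35 vCPU → host 3 (remaining 13 vCPU)
35 vCPU → host 4 (remaining 13 vCPU)
35 vCPU → host 5 (remaining 13 vCPU)
34 vCPU → host 6 (remaining 14 vCPU)
5 vCPU → host 2 (remaining 0 vCPU)
30 vCPU → host 7 (remaining 18 vCPU)
6 vCPU → host 3 (remaining 7 vCPU)
28 vCPU → host 8 (remaining 20 vCPU)
14 vCPU → host 6 (remaining 0 vCPU)
11 vCPU → host 4 (remaining 2 vCPU)
9 vCPU → host 5 (remaining 4 vCPU)
11 vCPU → host 7 (remaining 7 vCPU)
32 vCPU → host 9 (remaining 16 vCPU)
9 hosts × 48 vCPU = 432 vCPU; used 376 vCPU; unused 56 vCPU.

56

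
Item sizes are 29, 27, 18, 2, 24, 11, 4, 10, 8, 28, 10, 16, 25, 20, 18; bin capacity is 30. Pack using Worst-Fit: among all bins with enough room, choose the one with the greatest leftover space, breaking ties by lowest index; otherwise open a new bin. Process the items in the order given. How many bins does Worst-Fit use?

Put 29 in bin 1; 1 remain.
Put 27 in bin 2; 3 remain.
Put 18 in bin 3; 12 remain.
Put 2 in bin 3; 10 remain.
Put 24 in bin 4; 6 remain.
Put 11 in bin 5; 19 remain.
Put 4 in bin 5; 15 remain.
Put 10 in bin 5; 5 remain.
Put 8 in bin 3; 2 remain.
Put 28 in bin 6; 2 remain.
Put 10 in bin 7; 20 remain.
Put 16 in bin 7; 4 remain.
Put 25 in bin 8; 5 remain.
Put 20 in bin 9; 10 remain.
Put 18 in bin 10; 12 remain.

10 bins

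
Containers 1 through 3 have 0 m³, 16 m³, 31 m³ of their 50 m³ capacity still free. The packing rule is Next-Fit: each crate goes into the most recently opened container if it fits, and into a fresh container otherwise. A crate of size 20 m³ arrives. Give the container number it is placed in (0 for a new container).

3

Next-Fit only looks at container 3, which has 31 m³ free.
20 m³ fits there.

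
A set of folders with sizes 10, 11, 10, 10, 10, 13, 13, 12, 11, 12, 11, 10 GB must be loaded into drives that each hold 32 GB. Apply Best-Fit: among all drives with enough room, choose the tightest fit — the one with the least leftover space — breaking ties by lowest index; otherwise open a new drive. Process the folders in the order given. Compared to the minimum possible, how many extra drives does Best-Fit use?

0

Best-Fit: [10,11,10] [10,10,12] [13,13] [11,12] [11,10] → 5 drives.
Total size 133 GB; any packing needs at least ⌈133/32⌉ = 5 drives.
So 5 is already optimal.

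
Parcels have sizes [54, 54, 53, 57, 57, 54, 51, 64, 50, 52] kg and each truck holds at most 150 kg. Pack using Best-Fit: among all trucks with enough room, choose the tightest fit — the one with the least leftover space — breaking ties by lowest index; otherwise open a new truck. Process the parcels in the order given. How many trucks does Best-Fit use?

54 kg → truck 1 (remaining 96 kg)
54 kg → truck 1 (remaining 42 kg)
53 kg → truck 2 (remaining 97 kg)
57 kg → truck 2 (remaining 40 kg)
57 kg → truck 3 (remaining 93 kg)
54 kg → truck 3 (remaining 39 kg)
51 kg → truck 4 (remaining 99 kg)
64 kg → truck 4 (remaining 35 kg)
50 kg → truck 5 (remaining 100 kg)
52 kg → truck 5 (remaining 48 kg)
Final trucks: [54,54] [53,57] [57,54] [51,64] [50,52].

5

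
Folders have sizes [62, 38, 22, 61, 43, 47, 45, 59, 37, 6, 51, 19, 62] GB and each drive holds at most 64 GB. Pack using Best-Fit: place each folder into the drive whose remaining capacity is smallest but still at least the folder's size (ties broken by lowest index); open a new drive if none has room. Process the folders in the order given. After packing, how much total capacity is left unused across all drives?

88

Put 62 GB in drive 1; 2 GB remain.
Put 38 GB in drive 2; 26 GB remain.
Put 22 GB in drive 2; 4 GB remain.
Put 61 GB in drive 3; 3 GB remain.
Put 43 GB in drive 4; 21 GB remain.
Put 47 GB in drive 5; 17 GB remain.
Put 45 GB in drive 6; 19 GB remain.
Put 59 GB in drive 7; 5 GB remain.
Put 37 GB in drive 8; 27 GB remain.
Put 6 GB in drive 5; 11 GB remain.
Put 51 GB in drive 9; 13 GB remain.
Put 19 GB in drive 6; 0 GB remain.
Put 62 GB in drive 10; 2 GB remain.
10 drives × 64 GB = 640 GB; used 552 GB; unused 88 GB.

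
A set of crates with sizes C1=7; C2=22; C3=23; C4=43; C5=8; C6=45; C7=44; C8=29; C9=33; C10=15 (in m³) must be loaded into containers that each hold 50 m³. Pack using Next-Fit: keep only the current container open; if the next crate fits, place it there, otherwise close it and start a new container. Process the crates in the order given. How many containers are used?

Put C1 (7 m³) in container 1; 43 m³ remain.
Put C2 (22 m³) in container 1; 21 m³ remain.
Put C3 (23 m³) in container 2; 27 m³ remain.
Put C4 (43 m³) in container 3; 7 m³ remain.
Put C5 (8 m³) in container 4; 42 m³ remain.
Put C6 (45 m³) in container 5; 5 m³ remain.
Put C7 (44 m³) in container 6; 6 m³ remain.
Put C8 (29 m³) in container 7; 21 m³ remain.
Put C9 (33 m³) in container 8; 17 m³ remain.
Put C10 (15 m³) in container 8; 2 m³ remain.
Final containers: [7,22] [23] [43] [8] [45] [44] [29] [33,15].

8 containers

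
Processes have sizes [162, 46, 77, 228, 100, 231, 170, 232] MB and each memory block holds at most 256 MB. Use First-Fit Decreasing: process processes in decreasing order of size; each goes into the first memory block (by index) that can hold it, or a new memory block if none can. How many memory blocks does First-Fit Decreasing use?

Sorted descending: 232, 231, 228, 170, 162, 100, 77, 46.
232 MB → memory block 1 (remaining 24 MB)
231 MB → memory block 2 (remaining 25 MB)
228 MB → memory block 3 (remaining 28 MB)
170 MB → memory block 4 (remaining 86 MB)
162 MB → memory block 5 (remaining 94 MB)
100 MB → memory block 6 (remaining 156 MB)
77 MB → memory block 4 (remaining 9 MB)
46 MB → memory block 5 (remaining 48 MB)

6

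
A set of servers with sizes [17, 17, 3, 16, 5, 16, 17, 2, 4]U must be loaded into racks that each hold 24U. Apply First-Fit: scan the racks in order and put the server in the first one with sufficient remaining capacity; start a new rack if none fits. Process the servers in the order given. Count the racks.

17U → rack 1 (remaining 7U)
17U → rack 2 (remaining 7U)
3U → rack 1 (remaining 4U)
16U → rack 3 (remaining 8U)
5U → rack 2 (remaining 2U)
16U → rack 4 (remaining 8U)
17U → rack 5 (remaining 7U)
2U → rack 1 (remaining 2U)
4U → rack 3 (remaining 4U)

5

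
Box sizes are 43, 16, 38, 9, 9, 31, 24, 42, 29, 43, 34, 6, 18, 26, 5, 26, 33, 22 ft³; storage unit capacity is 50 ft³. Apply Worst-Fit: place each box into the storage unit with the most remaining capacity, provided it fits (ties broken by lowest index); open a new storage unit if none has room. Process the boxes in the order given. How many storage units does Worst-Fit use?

12

43 ft³ → storage unit 1 (remaining 7 ft³)
16 ft³ → storage unit 2 (remaining 34 ft³)
38 ft³ → storage unit 3 (remaining 12 ft³)
9 ft³ → storage unit 2 (remaining 25 ft³)
9 ft³ → storage unit 2 (remaining 16 ft³)
31 ft³ → storage unit 4 (remaining 19 ft³)
24 ft³ → storage unit 5 (remaining 26 ft³)
42 ft³ → storage unit 6 (remaining 8 ft³)
29 ft³ → storage unit 7 (remaining 21 ft³)
43 ft³ → storage unit 8 (remaining 7 ft³)
34 ft³ → storage unit 9 (remaining 16 ft³)
6 ft³ → storage unit 5 (remaining 20 ft³)
18 ft³ → storage unit 7 (remaining 3 ft³)
26 ft³ → storage unit 10 (remaining 24 ft³)
5 ft³ → storage unit 10 (remaining 19 ft³)
26 ft³ → storage unit 11 (remaining 24 ft³)
33 ft³ → storage unit 12 (remaining 17 ft³)
22 ft³ → storage unit 11 (remaining 2 ft³)
Final storage units: [43] [16,9,9] [38] [31] [24,6] [42] [29,18] [43] [34] [26,5] [26,22] [33].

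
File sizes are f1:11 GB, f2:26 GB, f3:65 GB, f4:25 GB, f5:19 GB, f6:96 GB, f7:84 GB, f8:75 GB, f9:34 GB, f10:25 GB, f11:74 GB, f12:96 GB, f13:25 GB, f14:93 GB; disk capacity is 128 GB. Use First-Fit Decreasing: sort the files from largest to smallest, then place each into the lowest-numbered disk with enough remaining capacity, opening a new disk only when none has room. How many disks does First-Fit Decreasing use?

Sorted descending: 96, 96, 93, 84, 75, 74, 65, 34, 26, 25, 25, 25, 19, 11.
Put 96 GB in disk 1; 32 GB remain.
Put 96 GB in disk 2; 32 GB remain.
Put 93 GB in disk 3; 35 GB remain.
Put 84 GB in disk 4; 44 GB remain.
Put 75 GB in disk 5; 53 GB remain.
Put 74 GB in disk 6; 54 GB remain.
Put 65 GB in disk 7; 63 GB remain.
Put 34 GB in disk 3; 1 GB remain.
Put 26 GB in disk 1; 6 GB remain.
Put 25 GB in disk 2; 7 GB remain.
Put 25 GB in disk 4; 19 GB remain.
Put 25 GB in disk 5; 28 GB remain.
Put 19 GB in disk 4; 0 GB remain.
Put 11 GB in disk 5; 17 GB remain.
Final disks: [96,26] [96,25] [93,34] [84,25,19] [75,25,11] [74] [65].

7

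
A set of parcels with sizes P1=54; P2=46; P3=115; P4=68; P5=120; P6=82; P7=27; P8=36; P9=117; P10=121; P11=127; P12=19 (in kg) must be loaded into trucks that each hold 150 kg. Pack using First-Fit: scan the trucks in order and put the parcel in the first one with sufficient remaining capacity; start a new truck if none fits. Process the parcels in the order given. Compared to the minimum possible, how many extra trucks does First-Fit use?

First-Fit: [54,46,27,19] [115] [68,82] [120] [36] [117] [121] [127] → 8 trucks.
Total size 932 kg; any packing needs at least ⌈932/150⌉ = 7 trucks.
An optimal packing achieves that bound: [127,19] [121,27] [120] [117] [115] [82,68] [54,46,36] → 7 trucks.
Excess: 8 − 7 = 1.

1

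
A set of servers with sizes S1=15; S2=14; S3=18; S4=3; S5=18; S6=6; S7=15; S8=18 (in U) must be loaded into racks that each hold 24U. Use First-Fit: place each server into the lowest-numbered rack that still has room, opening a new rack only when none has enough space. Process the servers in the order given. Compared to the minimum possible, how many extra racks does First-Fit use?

0

First-Fit: [15,3,6] [14] [18] [18] [15] [18] → 6 racks.
6 servers exceed 12U (half the capacity), and no two of those can share a rack, so at least 6 racks are needed.
So 6 is already optimal.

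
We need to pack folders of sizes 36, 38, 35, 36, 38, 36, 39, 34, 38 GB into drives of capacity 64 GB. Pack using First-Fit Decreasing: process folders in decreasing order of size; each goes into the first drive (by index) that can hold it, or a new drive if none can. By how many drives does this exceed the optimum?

0

First-Fit Decreasing: [39] [38] [38] [38] [36] [36] [36] [35] [34] → 9 drives.
9 folders exceed 32 GB (half the capacity), and no two of those can share a drive, so at least 9 drives are needed.
So 9 is already optimal.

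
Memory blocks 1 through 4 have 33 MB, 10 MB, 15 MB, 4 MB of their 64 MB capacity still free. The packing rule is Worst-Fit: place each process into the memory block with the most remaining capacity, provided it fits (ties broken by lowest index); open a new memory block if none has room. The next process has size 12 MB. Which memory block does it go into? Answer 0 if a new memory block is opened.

1

Memory blocks with room: memory block 1 (33 MB), memory block 3 (15 MB).
Most room is memory block 1 with 33 MB free.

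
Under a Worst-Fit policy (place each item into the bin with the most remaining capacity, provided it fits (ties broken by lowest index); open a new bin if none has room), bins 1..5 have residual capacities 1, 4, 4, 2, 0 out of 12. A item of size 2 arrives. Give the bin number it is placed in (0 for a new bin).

Bins with room: bin 2 (4), bin 3 (4), bin 4 (2).
Most room is bin 2 with 4 free.

2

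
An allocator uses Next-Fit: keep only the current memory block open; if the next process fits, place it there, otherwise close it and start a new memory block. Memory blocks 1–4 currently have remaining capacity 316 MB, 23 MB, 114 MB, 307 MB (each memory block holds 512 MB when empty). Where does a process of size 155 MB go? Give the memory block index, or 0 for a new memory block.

Next-Fit only looks at memory block 4, which has 307 MB free.
155 MB fits there.

4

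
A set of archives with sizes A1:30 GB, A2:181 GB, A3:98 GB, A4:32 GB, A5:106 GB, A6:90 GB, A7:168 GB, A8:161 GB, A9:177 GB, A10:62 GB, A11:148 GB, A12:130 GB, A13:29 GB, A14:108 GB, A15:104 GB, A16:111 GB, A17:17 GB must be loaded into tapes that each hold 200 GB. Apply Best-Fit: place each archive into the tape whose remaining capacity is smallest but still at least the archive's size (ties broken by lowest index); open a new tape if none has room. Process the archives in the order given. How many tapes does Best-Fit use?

11 tapes

A1 (30 GB) → tape 1 (remaining 170 GB)
A2 (181 GB) → tape 2 (remaining 19 GB)
A3 (98 GB) → tape 1 (remaining 72 GB)
A4 (32 GB) → tape 1 (remaining 40 GB)
A5 (106 GB) → tape 3 (remaining 94 GB)
A6 (90 GB) → tape 3 (remaining 4 GB)
A7 (168 GB) → tape 4 (remaining 32 GB)
A8 (161 GB) → tape 5 (remaining 39 GB)
A9 (177 GB) → tape 6 (remaining 23 GB)
A10 (62 GB) → tape 7 (remaining 138 GB)
A11 (148 GB) → tape 8 (remaining 52 GB)
A12 (130 GB) → tape 7 (remaining 8 GB)
A13 (29 GB) → tape 4 (remaining 3 GB)
A14 (108 GB) → tape 9 (remaining 92 GB)
A15 (104 GB) → tape 10 (remaining 96 GB)
A16 (111 GB) → tape 11 (remaining 89 GB)
A17 (17 GB) → tape 2 (remaining 2 GB)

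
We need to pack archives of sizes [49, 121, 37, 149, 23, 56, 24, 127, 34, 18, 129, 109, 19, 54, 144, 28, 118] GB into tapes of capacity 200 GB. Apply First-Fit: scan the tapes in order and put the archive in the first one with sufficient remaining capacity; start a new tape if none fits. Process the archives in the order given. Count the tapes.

8

49 GB → tape 1 (remaining 151 GB)
121 GB → tape 1 (remaining 30 GB)
37 GB → tape 2 (remaining 163 GB)
149 GB → tape 2 (remaining 14 GB)
23 GB → tape 1 (remaining 7 GB)
56 GB → tape 3 (remaining 144 GB)
24 GB → tape 3 (remaining 120 GB)
127 GB → tape 4 (remaining 73 GB)
34 GB → tape 3 (remaining 86 GB)
18 GB → tape 3 (remaining 68 GB)
129 GB → tape 5 (remaining 71 GB)
109 GB → tape 6 (remaining 91 GB)
19 GB → tape 3 (remaining 49 GB)
54 GB → tape 4 (remaining 19 GB)
144 GB → tape 7 (remaining 56 GB)
28 GB → tape 3 (remaining 21 GB)
118 GB → tape 8 (remaining 82 GB)
Final tapes: [49,121,23] [37,149] [56,24,34,18,19,28] [127,54] [129] [109] [144] [118].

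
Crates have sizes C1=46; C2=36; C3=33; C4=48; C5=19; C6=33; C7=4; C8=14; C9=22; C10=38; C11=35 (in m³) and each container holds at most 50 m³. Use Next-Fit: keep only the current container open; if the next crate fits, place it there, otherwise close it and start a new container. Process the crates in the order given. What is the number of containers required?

C1 (46 m³) → container 1 (remaining 4 m³)
C2 (36 m³) → container 2 (remaining 14 m³)
C3 (33 m³) → container 3 (remaining 17 m³)
C4 (48 m³) → container 4 (remaining 2 m³)
C5 (19 m³) → container 5 (remaining 31 m³)
C6 (33 m³) → container 6 (remaining 17 m³)
C7 (4 m³) → container 6 (remaining 13 m³)
C8 (14 m³) → container 7 (remaining 36 m³)
C9 (22 m³) → container 7 (remaining 14 m³)
C10 (38 m³) → container 8 (remaining 12 m³)
C11 (35 m³) → container 9 (remaining 15 m³)

9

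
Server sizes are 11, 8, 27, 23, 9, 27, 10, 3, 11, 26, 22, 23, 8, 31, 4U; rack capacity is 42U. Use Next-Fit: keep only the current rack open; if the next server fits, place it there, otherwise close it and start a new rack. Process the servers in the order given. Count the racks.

11U → rack 1 (remaining 31U)
8U → rack 1 (remaining 23U)
27U → rack 2 (remaining 15U)
23U → rack 3 (remaining 19U)
9U → rack 3 (remaining 10U)
27U → rack 4 (remaining 15U)
10U → rack 4 (remaining 5U)
3U → rack 4 (remaining 2U)
11U → rack 5 (remaining 31U)
26U → rack 5 (remaining 5U)
22U → rack 6 (remaining 20U)
23U → rack 7 (remaining 19U)
8U → rack 7 (remaining 11U)
31U → rack 8 (remaining 11U)
4U → rack 8 (remaining 7U)

8 racks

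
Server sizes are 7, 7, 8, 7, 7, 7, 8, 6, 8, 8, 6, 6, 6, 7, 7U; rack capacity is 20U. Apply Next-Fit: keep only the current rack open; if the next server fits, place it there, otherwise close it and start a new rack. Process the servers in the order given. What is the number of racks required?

Put 7U in rack 1; 13U remain.
Put 7U in rack 1; 6U remain.
Put 8U in rack 2; 12U remain.
Put 7U in rack 2; 5U remain.
Put 7U in rack 3; 13U remain.
Put 7U in rack 3; 6U remain.
Put 8U in rack 4; 12U remain.
Put 6U in rack 4; 6U remain.
Put 8U in rack 5; 12U remain.
Put 8U in rack 5; 4U remain.
Put 6U in rack 6; 14U remain.
Put 6U in rack 6; 8U remain.
Put 6U in rack 6; 2U remain.
Put 7U in rack 7; 13U remain.
Put 7U in rack 7; 6U remain.
Final racks: [7,7] [8,7] [7,7] [8,6] [8,8] [6,6,6] [7,7].

7 racks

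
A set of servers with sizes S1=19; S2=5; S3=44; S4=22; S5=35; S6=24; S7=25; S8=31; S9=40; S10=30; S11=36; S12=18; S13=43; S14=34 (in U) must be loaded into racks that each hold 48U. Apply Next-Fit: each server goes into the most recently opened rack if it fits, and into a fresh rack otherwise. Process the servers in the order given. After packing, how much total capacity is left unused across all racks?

218

rack 1: place S1 (19U), 29U left
rack 1: place S2 (5U), 24U left
rack 2: place S3 (44U), 4U left
rack 3: place S4 (22U), 26U left
rack 4: place S5 (35U), 13U left
rack 5: place S6 (24U), 24U left
rack 6: place S7 (25U), 23U left
rack 7: place S8 (31U), 17U left
rack 8: place S9 (40U), 8U left
rack 9: place S10 (30U), 18U left
rack 10: place S11 (36U), 12U left
rack 11: place S12 (18U), 30U left
rack 12: place S13 (43U), 5U left
rack 13: place S14 (34U), 14U left
13 racks × 48U = 624U; used 406U; unused 218U.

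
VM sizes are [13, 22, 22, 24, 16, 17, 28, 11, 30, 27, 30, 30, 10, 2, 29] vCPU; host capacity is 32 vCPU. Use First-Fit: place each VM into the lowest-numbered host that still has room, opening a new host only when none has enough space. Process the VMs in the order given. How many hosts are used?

11 hosts

13 vCPU → host 1 (remaining 19 vCPU)
22 vCPU → host 2 (remaining 10 vCPU)
22 vCPU → host 3 (remaining 10 vCPU)
24 vCPU → host 4 (remaining 8 vCPU)
16 vCPU → host 1 (remaining 3 vCPU)
17 vCPU → host 5 (remaining 15 vCPU)
28 vCPU → host 6 (remaining 4 vCPU)
11 vCPU → host 5 (remaining 4 vCPU)
30 vCPU → host 7 (remaining 2 vCPU)
27 vCPU → host 8 (remaining 5 vCPU)
30 vCPU → host 9 (remaining 2 vCPU)
30 vCPU → host 10 (remaining 2 vCPU)
10 vCPU → host 2 (remaining 0 vCPU)
2 vCPU → host 1 (remaining 1 vCPU)
29 vCPU → host 11 (remaining 3 vCPU)
Final hosts: [13,16,2] [22,10] [22] [24] [17,11] [28] [30] [27] [30] [30] [29].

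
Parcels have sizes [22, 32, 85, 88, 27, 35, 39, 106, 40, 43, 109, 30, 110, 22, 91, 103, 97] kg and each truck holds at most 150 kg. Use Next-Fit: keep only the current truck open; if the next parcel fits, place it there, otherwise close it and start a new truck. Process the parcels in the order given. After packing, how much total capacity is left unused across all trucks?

22 kg → truck 1 (remaining 128 kg)
32 kg → truck 1 (remaining 96 kg)
85 kg → truck 1 (remaining 11 kg)
88 kg → truck 2 (remaining 62 kg)
27 kg → truck 2 (remaining 35 kg)
35 kg → truck 2 (remaining 0 kg)
39 kg → truck 3 (remaining 111 kg)
106 kg → truck 3 (remaining 5 kg)
40 kg → truck 4 (remaining 110 kg)
43 kg → truck 4 (remaining 67 kg)
109 kg → truck 5 (remaining 41 kg)
30 kg → truck 5 (remaining 11 kg)
110 kg → truck 6 (remaining 40 kg)
22 kg → truck 6 (remaining 18 kg)
91 kg → truck 7 (remaining 59 kg)
103 kg → truck 8 (remaining 47 kg)
97 kg → truck 9 (remaining 53 kg)
9 trucks × 150 kg = 1350 kg; used 1079 kg; unused 271 kg.

271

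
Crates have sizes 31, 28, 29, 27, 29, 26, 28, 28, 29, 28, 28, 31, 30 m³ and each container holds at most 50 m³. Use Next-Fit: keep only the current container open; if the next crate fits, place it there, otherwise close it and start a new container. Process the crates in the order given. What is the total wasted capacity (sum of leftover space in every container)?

container 1: place 31 m³, 19 m³ left
container 2: place 28 m³, 22 m³ left
container 3: place 29 m³, 21 m³ left
container 4: place 27 m³, 23 m³ left
container 5: place 29 m³, 21 m³ left
container 6: place 26 m³, 24 m³ left
container 7: place 28 m³, 22 m³ left
container 8: place 28 m³, 22 m³ left
container 9: place 29 m³, 21 m³ left
container 10: place 28 m³, 22 m³ left
container 11: place 28 m³, 22 m³ left
container 12: place 31 m³, 19 m³ left
container 13: place 30 m³, 20 m³ left
13 containers × 50 m³ = 650 m³; used 372 m³; unused 278 m³.

278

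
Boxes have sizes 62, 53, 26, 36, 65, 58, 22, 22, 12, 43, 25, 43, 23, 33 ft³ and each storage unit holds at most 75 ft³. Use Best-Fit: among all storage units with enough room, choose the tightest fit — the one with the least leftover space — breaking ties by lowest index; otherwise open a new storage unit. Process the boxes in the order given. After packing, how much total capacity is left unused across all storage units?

77

storage unit 1: place 62 ft³, 13 ft³ left
storage unit 2: place 53 ft³, 22 ft³ left
storage unit 3: place 26 ft³, 49 ft³ left
storage unit 3: place 36 ft³, 13 ft³ left
storage unit 4: place 65 ft³, 10 ft³ left
storage unit 5: place 58 ft³, 17 ft³ left
storage unit 2: place 22 ft³, 0 ft³ left
storage unit 6: place 22 ft³, 53 ft³ left
storage unit 1: place 12 ft³, 1 ft³ left
storage unit 6: place 43 ft³, 10 ft³ left
storage unit 7: place 25 ft³, 50 ft³ left
storage unit 7: place 43 ft³, 7 ft³ left
storage unit 8: place 23 ft³, 52 ft³ left
storage unit 8: place 33 ft³, 19 ft³ left
8 storage units × 75 ft³ = 600 ft³; used 523 ft³; unused 77 ft³.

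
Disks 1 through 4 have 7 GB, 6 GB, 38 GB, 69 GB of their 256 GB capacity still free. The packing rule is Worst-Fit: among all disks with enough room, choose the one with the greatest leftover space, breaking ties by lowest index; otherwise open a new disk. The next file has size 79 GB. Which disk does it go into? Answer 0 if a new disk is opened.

0

No disk has ≥ 79 GB free, so a new disk is opened.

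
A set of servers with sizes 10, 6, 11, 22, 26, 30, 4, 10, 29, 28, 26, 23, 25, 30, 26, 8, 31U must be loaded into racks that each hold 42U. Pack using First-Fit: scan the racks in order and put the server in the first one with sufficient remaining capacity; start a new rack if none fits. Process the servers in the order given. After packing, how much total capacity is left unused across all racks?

159

Put 10U in rack 1; 32U remain.
Put 6U in rack 1; 26U remain.
Put 11U in rack 1; 15U remain.
Put 22U in rack 2; 20U remain.
Put 26U in rack 3; 16U remain.
Put 30U in rack 4; 12U remain.
Put 4U in rack 1; 11U remain.
Put 10U in rack 1; 1U remain.
Put 29U in rack 5; 13U remain.
Put 28U in rack 6; 14U remain.
Put 26U in rack 7; 16U remain.
Put 23U in rack 8; 19U remain.
Put 25U in rack 9; 17U remain.
Put 30U in rack 10; 12U remain.
Put 26U in rack 11; 16U remain.
Put 8U in rack 2; 12U remain.
Put 31U in rack 12; 11U remain.
12 racks × 42U = 504U; used 345U; unused 159U.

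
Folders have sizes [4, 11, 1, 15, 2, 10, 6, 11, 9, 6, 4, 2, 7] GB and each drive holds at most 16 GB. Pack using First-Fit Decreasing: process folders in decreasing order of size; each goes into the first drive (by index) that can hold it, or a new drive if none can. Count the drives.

Sorted descending: 15, 11, 11, 10, 9, 7, 6, 6, 4, 4, 2, 2, 1.
15 GB → drive 1 (remaining 1 GB)
11 GB → drive 2 (remaining 5 GB)
11 GB → drive 3 (remaining 5 GB)
10 GB → drive 4 (remaining 6 GB)
9 GB → drive 5 (remaining 7 GB)
7 GB → drive 5 (remaining 0 GB)
6 GB → drive 4 (remaining 0 GB)
6 GB → drive 6 (remaining 10 GB)
4 GB → drive 2 (remaining 1 GB)
4 GB → drive 3 (remaining 1 GB)
2 GB → drive 6 (remaining 8 GB)
2 GB → drive 6 (remaining 6 GB)
1 GB → drive 1 (remaining 0 GB)

6 drives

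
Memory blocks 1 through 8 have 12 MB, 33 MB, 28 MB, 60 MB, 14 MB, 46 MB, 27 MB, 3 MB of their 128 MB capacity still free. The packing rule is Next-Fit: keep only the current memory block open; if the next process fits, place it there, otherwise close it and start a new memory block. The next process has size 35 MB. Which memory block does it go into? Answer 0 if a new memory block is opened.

0

Next-Fit only looks at memory block 8, which has 3 MB free.
35 MB does not fit, so a new memory block is opened.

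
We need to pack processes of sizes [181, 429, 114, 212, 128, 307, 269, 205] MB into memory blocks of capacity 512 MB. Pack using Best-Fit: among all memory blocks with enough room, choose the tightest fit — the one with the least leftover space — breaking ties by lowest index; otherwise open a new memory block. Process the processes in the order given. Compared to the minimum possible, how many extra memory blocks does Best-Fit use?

0

Best-Fit: [181,114,212] [429] [128,307] [269,205] → 4 memory blocks.
Total size 1845 MB; any packing needs at least ⌈1845/512⌉ = 4 memory blocks.
So 4 is already optimal.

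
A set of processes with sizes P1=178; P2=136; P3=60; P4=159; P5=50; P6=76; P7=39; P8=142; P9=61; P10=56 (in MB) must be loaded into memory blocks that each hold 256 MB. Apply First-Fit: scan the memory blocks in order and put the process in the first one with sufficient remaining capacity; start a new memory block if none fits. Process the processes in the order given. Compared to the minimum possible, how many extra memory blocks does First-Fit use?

1

First-Fit: [178,60] [136,50,39] [159,76] [142,61] [56] → 5 memory blocks.
Total size 957 MB; any packing needs at least ⌈957/256⌉ = 4 memory blocks.
An optimal packing achieves that bound: [178,76] [159,61] [142,60,50] [136,56,39] → 4 memory blocks.
Excess: 5 − 4 = 1.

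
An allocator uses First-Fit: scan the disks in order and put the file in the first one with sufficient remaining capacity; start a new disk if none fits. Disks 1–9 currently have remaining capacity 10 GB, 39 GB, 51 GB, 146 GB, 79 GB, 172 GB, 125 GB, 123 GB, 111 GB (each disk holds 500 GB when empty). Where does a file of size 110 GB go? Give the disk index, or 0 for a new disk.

4

Disks with room: disk 4 (146 GB), disk 6 (172 GB), disk 7 (125 GB), disk 8 (123 GB), disk 9 (111 GB).
The first with room is disk 4.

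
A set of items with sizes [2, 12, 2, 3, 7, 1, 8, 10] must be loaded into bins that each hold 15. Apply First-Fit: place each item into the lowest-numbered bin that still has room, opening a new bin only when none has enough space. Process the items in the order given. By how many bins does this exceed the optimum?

1

First-Fit: [2,12,1] [2,3,7] [8] [10] → 4 bins.
Total size 45; any packing needs at least ⌈45/15⌉ = 3 bins.
An optimal packing achieves that bound: [12,3] [10,2,2,1] [8,7] → 3 bins.
Excess: 4 − 3 = 1.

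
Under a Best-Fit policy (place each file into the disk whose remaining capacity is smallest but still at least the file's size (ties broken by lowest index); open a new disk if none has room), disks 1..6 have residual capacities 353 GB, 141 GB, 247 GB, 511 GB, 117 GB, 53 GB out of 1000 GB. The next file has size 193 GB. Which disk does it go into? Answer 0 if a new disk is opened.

Disks with room: disk 1 (353 GB), disk 3 (247 GB), disk 4 (511 GB).
Tightest fit is disk 3 with 247 GB free.

3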